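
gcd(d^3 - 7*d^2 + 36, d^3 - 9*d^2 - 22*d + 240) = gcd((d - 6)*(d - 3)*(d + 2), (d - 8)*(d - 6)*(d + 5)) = d - 6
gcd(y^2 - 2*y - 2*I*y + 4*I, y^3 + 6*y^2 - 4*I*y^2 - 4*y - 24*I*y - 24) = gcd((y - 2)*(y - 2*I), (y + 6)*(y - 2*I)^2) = y - 2*I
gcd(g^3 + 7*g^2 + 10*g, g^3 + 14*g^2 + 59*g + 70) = g^2 + 7*g + 10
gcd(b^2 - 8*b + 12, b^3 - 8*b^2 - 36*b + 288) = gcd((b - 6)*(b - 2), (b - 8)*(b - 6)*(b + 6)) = b - 6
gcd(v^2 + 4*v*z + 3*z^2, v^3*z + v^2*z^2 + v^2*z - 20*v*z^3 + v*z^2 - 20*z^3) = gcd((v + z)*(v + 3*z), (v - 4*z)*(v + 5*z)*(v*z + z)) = 1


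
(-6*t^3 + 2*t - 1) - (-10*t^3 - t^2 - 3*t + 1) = 4*t^3 + t^2 + 5*t - 2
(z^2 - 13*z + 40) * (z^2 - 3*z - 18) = z^4 - 16*z^3 + 61*z^2 + 114*z - 720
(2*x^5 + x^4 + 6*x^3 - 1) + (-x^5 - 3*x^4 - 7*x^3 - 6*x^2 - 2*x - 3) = x^5 - 2*x^4 - x^3 - 6*x^2 - 2*x - 4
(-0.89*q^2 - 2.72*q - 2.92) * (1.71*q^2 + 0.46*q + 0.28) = -1.5219*q^4 - 5.0606*q^3 - 6.4936*q^2 - 2.1048*q - 0.8176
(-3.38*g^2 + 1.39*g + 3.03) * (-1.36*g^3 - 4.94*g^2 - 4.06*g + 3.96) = 4.5968*g^5 + 14.8068*g^4 + 2.7354*g^3 - 33.9964*g^2 - 6.7974*g + 11.9988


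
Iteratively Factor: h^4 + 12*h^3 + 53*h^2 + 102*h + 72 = (h + 3)*(h^3 + 9*h^2 + 26*h + 24) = (h + 3)^2*(h^2 + 6*h + 8) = (h + 3)^2*(h + 4)*(h + 2)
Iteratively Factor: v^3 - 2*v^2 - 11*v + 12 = (v - 4)*(v^2 + 2*v - 3) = (v - 4)*(v + 3)*(v - 1)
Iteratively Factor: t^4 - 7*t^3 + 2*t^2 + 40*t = (t - 5)*(t^3 - 2*t^2 - 8*t) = t*(t - 5)*(t^2 - 2*t - 8) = t*(t - 5)*(t + 2)*(t - 4)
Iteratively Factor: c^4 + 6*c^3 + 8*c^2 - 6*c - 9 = (c + 3)*(c^3 + 3*c^2 - c - 3) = (c + 3)^2*(c^2 - 1) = (c - 1)*(c + 3)^2*(c + 1)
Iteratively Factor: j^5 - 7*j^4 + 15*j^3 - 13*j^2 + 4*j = (j - 1)*(j^4 - 6*j^3 + 9*j^2 - 4*j) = (j - 1)^2*(j^3 - 5*j^2 + 4*j) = (j - 1)^3*(j^2 - 4*j) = j*(j - 1)^3*(j - 4)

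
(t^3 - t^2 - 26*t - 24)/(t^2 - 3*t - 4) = (t^2 - 2*t - 24)/(t - 4)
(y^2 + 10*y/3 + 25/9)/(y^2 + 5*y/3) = (y + 5/3)/y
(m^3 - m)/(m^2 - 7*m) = (m^2 - 1)/(m - 7)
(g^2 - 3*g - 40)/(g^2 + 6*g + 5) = (g - 8)/(g + 1)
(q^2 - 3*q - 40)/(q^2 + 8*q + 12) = (q^2 - 3*q - 40)/(q^2 + 8*q + 12)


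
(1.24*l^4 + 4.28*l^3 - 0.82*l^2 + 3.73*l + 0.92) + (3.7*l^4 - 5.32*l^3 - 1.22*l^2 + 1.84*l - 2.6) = 4.94*l^4 - 1.04*l^3 - 2.04*l^2 + 5.57*l - 1.68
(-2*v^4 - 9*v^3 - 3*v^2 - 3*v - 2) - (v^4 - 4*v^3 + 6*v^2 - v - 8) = -3*v^4 - 5*v^3 - 9*v^2 - 2*v + 6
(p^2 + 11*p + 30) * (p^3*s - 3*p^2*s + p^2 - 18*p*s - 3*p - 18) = p^5*s + 8*p^4*s + p^4 - 21*p^3*s + 8*p^3 - 288*p^2*s - 21*p^2 - 540*p*s - 288*p - 540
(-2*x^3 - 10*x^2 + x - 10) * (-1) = 2*x^3 + 10*x^2 - x + 10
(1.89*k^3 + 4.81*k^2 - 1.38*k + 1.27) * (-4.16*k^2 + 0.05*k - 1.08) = -7.8624*k^5 - 19.9151*k^4 + 3.9401*k^3 - 10.547*k^2 + 1.5539*k - 1.3716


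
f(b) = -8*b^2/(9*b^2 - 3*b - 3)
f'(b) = -8*b^2*(3 - 18*b)/(9*b^2 - 3*b - 3)^2 - 16*b/(9*b^2 - 3*b - 3)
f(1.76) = -1.26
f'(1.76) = 0.41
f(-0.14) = 0.07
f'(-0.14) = -1.08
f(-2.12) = -0.82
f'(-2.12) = 0.00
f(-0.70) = -1.12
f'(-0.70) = -1.77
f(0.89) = -4.34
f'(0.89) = 29.00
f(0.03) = 0.00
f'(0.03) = 0.15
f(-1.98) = -0.82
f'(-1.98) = -0.00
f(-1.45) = -0.83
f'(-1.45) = -0.05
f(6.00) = -0.95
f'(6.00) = 0.01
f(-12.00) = -0.87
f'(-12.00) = 0.00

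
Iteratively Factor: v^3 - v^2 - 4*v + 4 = (v - 2)*(v^2 + v - 2) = (v - 2)*(v - 1)*(v + 2)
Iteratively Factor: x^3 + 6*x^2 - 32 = (x + 4)*(x^2 + 2*x - 8) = (x - 2)*(x + 4)*(x + 4)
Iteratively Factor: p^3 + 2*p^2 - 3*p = (p)*(p^2 + 2*p - 3) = p*(p + 3)*(p - 1)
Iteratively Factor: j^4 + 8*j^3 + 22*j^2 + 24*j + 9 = (j + 1)*(j^3 + 7*j^2 + 15*j + 9) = (j + 1)^2*(j^2 + 6*j + 9) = (j + 1)^2*(j + 3)*(j + 3)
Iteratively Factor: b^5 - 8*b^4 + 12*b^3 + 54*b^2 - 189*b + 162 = (b - 3)*(b^4 - 5*b^3 - 3*b^2 + 45*b - 54) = (b - 3)^2*(b^3 - 2*b^2 - 9*b + 18) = (b - 3)^2*(b + 3)*(b^2 - 5*b + 6) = (b - 3)^3*(b + 3)*(b - 2)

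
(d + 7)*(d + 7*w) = d^2 + 7*d*w + 7*d + 49*w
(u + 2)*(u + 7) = u^2 + 9*u + 14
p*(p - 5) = p^2 - 5*p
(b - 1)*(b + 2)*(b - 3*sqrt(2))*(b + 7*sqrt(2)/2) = b^4 + sqrt(2)*b^3/2 + b^3 - 23*b^2 + sqrt(2)*b^2/2 - 21*b - sqrt(2)*b + 42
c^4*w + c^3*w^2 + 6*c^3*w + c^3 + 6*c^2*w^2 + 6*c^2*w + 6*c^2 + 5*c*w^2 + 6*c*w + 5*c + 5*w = (c + 1)*(c + 5)*(c + w)*(c*w + 1)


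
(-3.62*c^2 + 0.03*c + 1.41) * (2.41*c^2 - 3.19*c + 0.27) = -8.7242*c^4 + 11.6201*c^3 + 2.325*c^2 - 4.4898*c + 0.3807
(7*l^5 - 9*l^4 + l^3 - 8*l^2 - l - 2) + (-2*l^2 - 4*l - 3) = 7*l^5 - 9*l^4 + l^3 - 10*l^2 - 5*l - 5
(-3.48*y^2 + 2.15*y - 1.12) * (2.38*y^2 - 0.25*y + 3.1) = -8.2824*y^4 + 5.987*y^3 - 13.9911*y^2 + 6.945*y - 3.472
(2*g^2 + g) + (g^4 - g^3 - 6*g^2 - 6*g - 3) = g^4 - g^3 - 4*g^2 - 5*g - 3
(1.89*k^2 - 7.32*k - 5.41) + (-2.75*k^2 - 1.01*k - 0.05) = -0.86*k^2 - 8.33*k - 5.46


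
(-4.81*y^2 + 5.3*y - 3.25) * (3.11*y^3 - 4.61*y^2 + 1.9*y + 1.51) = -14.9591*y^5 + 38.6571*y^4 - 43.6795*y^3 + 17.7894*y^2 + 1.828*y - 4.9075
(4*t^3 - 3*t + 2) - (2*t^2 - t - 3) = 4*t^3 - 2*t^2 - 2*t + 5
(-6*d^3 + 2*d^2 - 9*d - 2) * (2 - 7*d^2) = 42*d^5 - 14*d^4 + 51*d^3 + 18*d^2 - 18*d - 4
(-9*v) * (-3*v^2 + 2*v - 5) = 27*v^3 - 18*v^2 + 45*v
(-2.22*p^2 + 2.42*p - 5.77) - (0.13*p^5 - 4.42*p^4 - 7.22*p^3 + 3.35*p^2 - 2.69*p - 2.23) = -0.13*p^5 + 4.42*p^4 + 7.22*p^3 - 5.57*p^2 + 5.11*p - 3.54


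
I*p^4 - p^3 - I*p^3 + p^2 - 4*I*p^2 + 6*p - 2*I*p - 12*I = (p - 3)*(p + 2)*(p + 2*I)*(I*p + 1)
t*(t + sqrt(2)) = t^2 + sqrt(2)*t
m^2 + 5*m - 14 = (m - 2)*(m + 7)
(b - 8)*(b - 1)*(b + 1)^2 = b^4 - 7*b^3 - 9*b^2 + 7*b + 8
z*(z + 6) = z^2 + 6*z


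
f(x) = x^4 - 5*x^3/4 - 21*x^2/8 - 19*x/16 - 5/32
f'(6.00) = 696.31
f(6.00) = 924.22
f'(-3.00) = -127.19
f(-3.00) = 94.53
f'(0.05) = -1.46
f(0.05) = -0.22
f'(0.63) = -4.98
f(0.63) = -2.10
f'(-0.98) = -3.41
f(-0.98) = 0.59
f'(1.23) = -5.87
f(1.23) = -5.63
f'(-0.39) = 0.05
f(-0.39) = 0.00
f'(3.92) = 161.55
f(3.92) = 115.68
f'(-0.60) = -0.25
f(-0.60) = 0.01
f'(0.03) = -1.35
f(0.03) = -0.19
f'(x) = 4*x^3 - 15*x^2/4 - 21*x/4 - 19/16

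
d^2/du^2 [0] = 0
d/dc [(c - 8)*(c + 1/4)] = 2*c - 31/4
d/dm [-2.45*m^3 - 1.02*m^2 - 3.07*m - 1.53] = -7.35*m^2 - 2.04*m - 3.07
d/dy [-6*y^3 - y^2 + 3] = 2*y*(-9*y - 1)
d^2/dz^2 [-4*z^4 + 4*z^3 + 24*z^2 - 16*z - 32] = -48*z^2 + 24*z + 48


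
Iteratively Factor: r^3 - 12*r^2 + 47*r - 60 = (r - 5)*(r^2 - 7*r + 12) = (r - 5)*(r - 3)*(r - 4)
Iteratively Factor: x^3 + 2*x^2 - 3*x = (x)*(x^2 + 2*x - 3) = x*(x - 1)*(x + 3)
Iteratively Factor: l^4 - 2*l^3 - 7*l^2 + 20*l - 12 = (l - 2)*(l^3 - 7*l + 6) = (l - 2)*(l + 3)*(l^2 - 3*l + 2) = (l - 2)^2*(l + 3)*(l - 1)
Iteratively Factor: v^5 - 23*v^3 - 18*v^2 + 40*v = (v - 5)*(v^4 + 5*v^3 + 2*v^2 - 8*v) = (v - 5)*(v - 1)*(v^3 + 6*v^2 + 8*v) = v*(v - 5)*(v - 1)*(v^2 + 6*v + 8) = v*(v - 5)*(v - 1)*(v + 4)*(v + 2)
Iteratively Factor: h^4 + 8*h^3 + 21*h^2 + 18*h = (h + 3)*(h^3 + 5*h^2 + 6*h) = h*(h + 3)*(h^2 + 5*h + 6) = h*(h + 2)*(h + 3)*(h + 3)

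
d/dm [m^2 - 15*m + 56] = 2*m - 15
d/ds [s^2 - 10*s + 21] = 2*s - 10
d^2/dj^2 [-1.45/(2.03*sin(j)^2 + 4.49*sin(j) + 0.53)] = (23.90122*sin(j)^4 + 39.648945*sin(j)^3 - 12.859905*sin(j)^2 - 82.748455*sin(j) - 55.34418)/(2.03*sin(j)^2 + 4.49*sin(j) + 0.53)^3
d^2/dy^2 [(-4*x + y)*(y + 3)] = 2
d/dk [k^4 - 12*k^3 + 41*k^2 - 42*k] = 4*k^3 - 36*k^2 + 82*k - 42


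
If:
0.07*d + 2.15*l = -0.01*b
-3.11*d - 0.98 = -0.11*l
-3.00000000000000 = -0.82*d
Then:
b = -24179.98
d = 3.66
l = 112.35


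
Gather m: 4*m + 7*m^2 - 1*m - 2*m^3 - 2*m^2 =-2*m^3 + 5*m^2 + 3*m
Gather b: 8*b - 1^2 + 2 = 8*b + 1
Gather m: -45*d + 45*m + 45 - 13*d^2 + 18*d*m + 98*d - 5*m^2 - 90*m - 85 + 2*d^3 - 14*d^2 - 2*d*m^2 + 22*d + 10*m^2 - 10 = 2*d^3 - 27*d^2 + 75*d + m^2*(5 - 2*d) + m*(18*d - 45) - 50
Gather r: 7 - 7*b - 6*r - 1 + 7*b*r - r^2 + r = -7*b - r^2 + r*(7*b - 5) + 6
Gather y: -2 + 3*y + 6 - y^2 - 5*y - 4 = -y^2 - 2*y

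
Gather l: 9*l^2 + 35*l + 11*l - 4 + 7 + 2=9*l^2 + 46*l + 5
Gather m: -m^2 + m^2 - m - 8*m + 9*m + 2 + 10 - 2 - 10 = 0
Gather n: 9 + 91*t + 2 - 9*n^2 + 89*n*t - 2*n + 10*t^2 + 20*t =-9*n^2 + n*(89*t - 2) + 10*t^2 + 111*t + 11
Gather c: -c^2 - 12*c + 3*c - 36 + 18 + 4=-c^2 - 9*c - 14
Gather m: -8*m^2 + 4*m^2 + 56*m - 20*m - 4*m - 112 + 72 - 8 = -4*m^2 + 32*m - 48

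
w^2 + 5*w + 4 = (w + 1)*(w + 4)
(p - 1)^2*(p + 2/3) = p^3 - 4*p^2/3 - p/3 + 2/3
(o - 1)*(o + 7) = o^2 + 6*o - 7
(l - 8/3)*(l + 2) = l^2 - 2*l/3 - 16/3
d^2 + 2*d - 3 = (d - 1)*(d + 3)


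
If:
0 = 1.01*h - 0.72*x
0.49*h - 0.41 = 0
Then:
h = 0.84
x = 1.17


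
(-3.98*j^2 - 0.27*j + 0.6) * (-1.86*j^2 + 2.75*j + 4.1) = 7.4028*j^4 - 10.4428*j^3 - 18.1765*j^2 + 0.543*j + 2.46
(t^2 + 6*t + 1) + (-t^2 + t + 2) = 7*t + 3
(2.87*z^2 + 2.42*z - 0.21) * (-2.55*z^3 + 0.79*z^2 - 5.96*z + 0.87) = -7.3185*z^5 - 3.9037*z^4 - 14.6579*z^3 - 12.0922*z^2 + 3.357*z - 0.1827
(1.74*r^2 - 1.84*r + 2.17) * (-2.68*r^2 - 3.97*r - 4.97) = -4.6632*r^4 - 1.9766*r^3 - 7.1586*r^2 + 0.5299*r - 10.7849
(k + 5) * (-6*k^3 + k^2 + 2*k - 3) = -6*k^4 - 29*k^3 + 7*k^2 + 7*k - 15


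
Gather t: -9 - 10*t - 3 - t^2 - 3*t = -t^2 - 13*t - 12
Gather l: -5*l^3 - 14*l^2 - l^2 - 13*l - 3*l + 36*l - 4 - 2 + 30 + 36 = -5*l^3 - 15*l^2 + 20*l + 60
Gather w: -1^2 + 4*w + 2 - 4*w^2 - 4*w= 1 - 4*w^2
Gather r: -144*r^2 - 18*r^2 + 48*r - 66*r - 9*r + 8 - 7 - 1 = -162*r^2 - 27*r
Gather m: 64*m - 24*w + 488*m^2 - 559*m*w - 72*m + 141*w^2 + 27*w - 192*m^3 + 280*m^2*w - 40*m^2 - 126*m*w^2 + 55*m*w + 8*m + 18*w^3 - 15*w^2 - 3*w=-192*m^3 + m^2*(280*w + 448) + m*(-126*w^2 - 504*w) + 18*w^3 + 126*w^2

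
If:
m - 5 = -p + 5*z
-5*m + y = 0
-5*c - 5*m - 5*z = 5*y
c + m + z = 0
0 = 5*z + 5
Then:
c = 1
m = 0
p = 0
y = 0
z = -1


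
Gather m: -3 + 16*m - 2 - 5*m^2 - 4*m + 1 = -5*m^2 + 12*m - 4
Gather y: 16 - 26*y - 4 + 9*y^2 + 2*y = 9*y^2 - 24*y + 12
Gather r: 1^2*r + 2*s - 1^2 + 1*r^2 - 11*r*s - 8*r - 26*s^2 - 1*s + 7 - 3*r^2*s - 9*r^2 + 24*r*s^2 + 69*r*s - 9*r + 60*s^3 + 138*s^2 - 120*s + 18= r^2*(-3*s - 8) + r*(24*s^2 + 58*s - 16) + 60*s^3 + 112*s^2 - 119*s + 24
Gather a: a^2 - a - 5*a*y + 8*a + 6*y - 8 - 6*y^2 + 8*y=a^2 + a*(7 - 5*y) - 6*y^2 + 14*y - 8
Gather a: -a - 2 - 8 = -a - 10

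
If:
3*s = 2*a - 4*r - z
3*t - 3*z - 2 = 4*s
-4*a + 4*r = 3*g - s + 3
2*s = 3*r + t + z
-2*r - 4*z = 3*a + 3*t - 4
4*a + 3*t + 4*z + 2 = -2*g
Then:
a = 3196/939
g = -3037/939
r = 1378/939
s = 326/313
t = -124/939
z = -2054/939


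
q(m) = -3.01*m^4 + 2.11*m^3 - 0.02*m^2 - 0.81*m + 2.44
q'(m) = -12.04*m^3 + 6.33*m^2 - 0.04*m - 0.81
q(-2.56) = -160.30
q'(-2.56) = 242.77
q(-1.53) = -20.42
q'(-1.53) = 57.19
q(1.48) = -6.40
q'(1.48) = -26.04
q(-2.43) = -130.94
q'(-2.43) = 209.43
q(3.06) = -203.68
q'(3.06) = -286.64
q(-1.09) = -3.68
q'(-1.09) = 22.35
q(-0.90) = -0.36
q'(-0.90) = 13.13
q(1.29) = -2.44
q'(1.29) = -16.17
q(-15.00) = -159492.41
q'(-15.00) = 42059.04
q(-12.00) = -66052.16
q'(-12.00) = 21716.31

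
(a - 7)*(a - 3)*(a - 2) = a^3 - 12*a^2 + 41*a - 42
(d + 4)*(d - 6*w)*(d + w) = d^3 - 5*d^2*w + 4*d^2 - 6*d*w^2 - 20*d*w - 24*w^2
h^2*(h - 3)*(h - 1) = h^4 - 4*h^3 + 3*h^2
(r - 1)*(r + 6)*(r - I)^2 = r^4 + 5*r^3 - 2*I*r^3 - 7*r^2 - 10*I*r^2 - 5*r + 12*I*r + 6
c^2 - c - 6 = (c - 3)*(c + 2)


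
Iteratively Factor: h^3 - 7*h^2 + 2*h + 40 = (h - 4)*(h^2 - 3*h - 10) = (h - 4)*(h + 2)*(h - 5)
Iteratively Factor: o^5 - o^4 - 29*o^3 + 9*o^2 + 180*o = (o)*(o^4 - o^3 - 29*o^2 + 9*o + 180) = o*(o - 5)*(o^3 + 4*o^2 - 9*o - 36) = o*(o - 5)*(o + 3)*(o^2 + o - 12) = o*(o - 5)*(o + 3)*(o + 4)*(o - 3)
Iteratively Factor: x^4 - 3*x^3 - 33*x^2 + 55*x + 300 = (x + 3)*(x^3 - 6*x^2 - 15*x + 100) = (x - 5)*(x + 3)*(x^2 - x - 20) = (x - 5)^2*(x + 3)*(x + 4)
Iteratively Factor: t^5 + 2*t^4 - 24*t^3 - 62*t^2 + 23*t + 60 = (t + 4)*(t^4 - 2*t^3 - 16*t^2 + 2*t + 15) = (t - 1)*(t + 4)*(t^3 - t^2 - 17*t - 15) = (t - 5)*(t - 1)*(t + 4)*(t^2 + 4*t + 3) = (t - 5)*(t - 1)*(t + 3)*(t + 4)*(t + 1)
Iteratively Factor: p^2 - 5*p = (p - 5)*(p)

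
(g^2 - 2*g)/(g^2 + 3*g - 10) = g/(g + 5)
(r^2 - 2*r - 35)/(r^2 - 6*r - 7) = (r + 5)/(r + 1)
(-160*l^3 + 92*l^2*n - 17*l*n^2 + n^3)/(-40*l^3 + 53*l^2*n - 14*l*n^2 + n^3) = (4*l - n)/(l - n)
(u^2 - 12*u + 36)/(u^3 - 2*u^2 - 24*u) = (u - 6)/(u*(u + 4))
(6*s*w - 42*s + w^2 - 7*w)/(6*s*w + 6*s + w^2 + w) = (w - 7)/(w + 1)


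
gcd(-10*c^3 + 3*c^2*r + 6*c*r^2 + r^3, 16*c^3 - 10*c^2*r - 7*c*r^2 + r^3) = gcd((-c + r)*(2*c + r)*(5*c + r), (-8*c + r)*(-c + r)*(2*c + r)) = -2*c^2 + c*r + r^2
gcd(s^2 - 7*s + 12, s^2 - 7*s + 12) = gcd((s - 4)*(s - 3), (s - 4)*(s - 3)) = s^2 - 7*s + 12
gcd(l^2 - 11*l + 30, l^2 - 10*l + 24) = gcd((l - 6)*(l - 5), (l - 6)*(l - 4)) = l - 6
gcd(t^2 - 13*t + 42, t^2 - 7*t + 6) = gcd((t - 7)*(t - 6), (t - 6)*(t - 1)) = t - 6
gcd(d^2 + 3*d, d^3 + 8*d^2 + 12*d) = d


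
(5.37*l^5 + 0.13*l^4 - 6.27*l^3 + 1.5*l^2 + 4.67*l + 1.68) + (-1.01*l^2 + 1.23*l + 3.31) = 5.37*l^5 + 0.13*l^4 - 6.27*l^3 + 0.49*l^2 + 5.9*l + 4.99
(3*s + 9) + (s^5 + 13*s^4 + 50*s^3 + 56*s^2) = s^5 + 13*s^4 + 50*s^3 + 56*s^2 + 3*s + 9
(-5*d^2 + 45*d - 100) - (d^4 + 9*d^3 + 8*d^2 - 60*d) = -d^4 - 9*d^3 - 13*d^2 + 105*d - 100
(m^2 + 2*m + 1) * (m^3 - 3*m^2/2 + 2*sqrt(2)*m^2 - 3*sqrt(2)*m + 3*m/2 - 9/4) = m^5 + m^4/2 + 2*sqrt(2)*m^4 - m^3/2 + sqrt(2)*m^3 - 4*sqrt(2)*m^2 - 3*m^2/4 - 3*sqrt(2)*m - 3*m - 9/4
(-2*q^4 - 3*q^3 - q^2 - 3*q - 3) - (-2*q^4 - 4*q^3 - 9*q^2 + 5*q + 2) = q^3 + 8*q^2 - 8*q - 5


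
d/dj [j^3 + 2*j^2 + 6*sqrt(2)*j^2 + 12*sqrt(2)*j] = 3*j^2 + 4*j + 12*sqrt(2)*j + 12*sqrt(2)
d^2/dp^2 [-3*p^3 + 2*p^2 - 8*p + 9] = 4 - 18*p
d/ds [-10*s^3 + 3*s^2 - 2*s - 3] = -30*s^2 + 6*s - 2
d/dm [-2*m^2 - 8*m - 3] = -4*m - 8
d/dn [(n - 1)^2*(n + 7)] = (n - 1)*(3*n + 13)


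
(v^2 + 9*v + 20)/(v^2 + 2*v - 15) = (v + 4)/(v - 3)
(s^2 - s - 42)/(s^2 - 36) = (s - 7)/(s - 6)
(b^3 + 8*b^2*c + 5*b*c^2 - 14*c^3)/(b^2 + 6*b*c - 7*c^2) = b + 2*c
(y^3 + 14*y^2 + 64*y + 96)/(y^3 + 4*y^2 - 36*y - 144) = (y + 4)/(y - 6)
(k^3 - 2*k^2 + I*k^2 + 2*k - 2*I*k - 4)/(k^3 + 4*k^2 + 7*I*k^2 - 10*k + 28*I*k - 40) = (k^2 - k*(2 + I) + 2*I)/(k^2 + k*(4 + 5*I) + 20*I)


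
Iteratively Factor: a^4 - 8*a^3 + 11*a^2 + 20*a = (a)*(a^3 - 8*a^2 + 11*a + 20) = a*(a + 1)*(a^2 - 9*a + 20) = a*(a - 4)*(a + 1)*(a - 5)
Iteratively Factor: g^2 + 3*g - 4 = (g - 1)*(g + 4)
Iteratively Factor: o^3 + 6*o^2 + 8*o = (o + 4)*(o^2 + 2*o) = o*(o + 4)*(o + 2)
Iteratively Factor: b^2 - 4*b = (b - 4)*(b)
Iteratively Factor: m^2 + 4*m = (m + 4)*(m)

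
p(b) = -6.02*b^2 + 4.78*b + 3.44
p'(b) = 4.78 - 12.04*b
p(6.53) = -222.04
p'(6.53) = -73.84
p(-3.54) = -88.92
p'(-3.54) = 47.40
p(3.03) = -37.35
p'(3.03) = -31.70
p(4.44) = -94.01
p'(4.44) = -48.68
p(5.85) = -174.62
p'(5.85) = -65.65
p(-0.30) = 1.46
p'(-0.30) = 8.39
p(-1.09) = -8.92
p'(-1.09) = 17.90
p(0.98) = 2.34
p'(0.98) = -7.02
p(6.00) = -184.60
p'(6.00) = -67.46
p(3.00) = -36.40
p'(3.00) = -31.34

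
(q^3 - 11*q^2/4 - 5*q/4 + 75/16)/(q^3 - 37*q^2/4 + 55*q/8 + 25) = (q - 3/2)/(q - 8)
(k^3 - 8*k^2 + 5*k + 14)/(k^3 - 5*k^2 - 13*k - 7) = (k - 2)/(k + 1)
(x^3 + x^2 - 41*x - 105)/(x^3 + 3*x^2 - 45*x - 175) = (x + 3)/(x + 5)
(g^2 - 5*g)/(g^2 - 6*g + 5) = g/(g - 1)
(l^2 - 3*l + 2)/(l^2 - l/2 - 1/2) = 2*(l - 2)/(2*l + 1)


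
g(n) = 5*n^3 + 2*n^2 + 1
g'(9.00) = 1251.00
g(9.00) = 3808.00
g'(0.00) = 0.00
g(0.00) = 1.00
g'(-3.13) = 134.43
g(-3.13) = -132.73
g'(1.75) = 52.94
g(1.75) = 33.92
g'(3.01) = 147.94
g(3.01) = 155.47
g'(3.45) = 192.34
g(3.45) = 230.12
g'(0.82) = 13.37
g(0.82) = 5.10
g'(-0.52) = 1.98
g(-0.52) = 0.84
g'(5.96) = 556.66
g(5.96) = 1130.59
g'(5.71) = 511.90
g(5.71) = 997.06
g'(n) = 15*n^2 + 4*n = n*(15*n + 4)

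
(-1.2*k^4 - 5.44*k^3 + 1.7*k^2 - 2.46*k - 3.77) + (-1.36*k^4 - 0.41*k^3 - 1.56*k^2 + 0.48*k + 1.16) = -2.56*k^4 - 5.85*k^3 + 0.14*k^2 - 1.98*k - 2.61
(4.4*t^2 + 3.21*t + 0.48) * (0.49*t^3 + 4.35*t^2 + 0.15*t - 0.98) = 2.156*t^5 + 20.7129*t^4 + 14.8587*t^3 - 1.7425*t^2 - 3.0738*t - 0.4704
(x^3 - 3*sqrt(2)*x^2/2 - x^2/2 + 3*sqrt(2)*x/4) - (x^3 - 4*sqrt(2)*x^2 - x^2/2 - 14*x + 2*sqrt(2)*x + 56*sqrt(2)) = 5*sqrt(2)*x^2/2 - 5*sqrt(2)*x/4 + 14*x - 56*sqrt(2)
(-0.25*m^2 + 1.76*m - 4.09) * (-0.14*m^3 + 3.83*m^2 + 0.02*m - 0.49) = 0.035*m^5 - 1.2039*m^4 + 7.3084*m^3 - 15.507*m^2 - 0.9442*m + 2.0041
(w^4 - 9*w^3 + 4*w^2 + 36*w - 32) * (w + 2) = w^5 - 7*w^4 - 14*w^3 + 44*w^2 + 40*w - 64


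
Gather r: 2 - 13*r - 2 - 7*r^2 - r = -7*r^2 - 14*r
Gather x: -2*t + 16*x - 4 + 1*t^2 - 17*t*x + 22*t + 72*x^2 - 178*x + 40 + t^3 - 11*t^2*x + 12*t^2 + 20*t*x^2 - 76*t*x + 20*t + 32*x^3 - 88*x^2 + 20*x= t^3 + 13*t^2 + 40*t + 32*x^3 + x^2*(20*t - 16) + x*(-11*t^2 - 93*t - 142) + 36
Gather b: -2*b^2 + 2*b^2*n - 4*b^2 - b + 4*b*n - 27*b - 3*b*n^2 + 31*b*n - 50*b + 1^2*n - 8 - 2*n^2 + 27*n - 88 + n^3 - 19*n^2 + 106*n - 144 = b^2*(2*n - 6) + b*(-3*n^2 + 35*n - 78) + n^3 - 21*n^2 + 134*n - 240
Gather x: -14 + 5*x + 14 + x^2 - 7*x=x^2 - 2*x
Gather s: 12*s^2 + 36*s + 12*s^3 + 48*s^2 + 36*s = 12*s^3 + 60*s^2 + 72*s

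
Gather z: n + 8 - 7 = n + 1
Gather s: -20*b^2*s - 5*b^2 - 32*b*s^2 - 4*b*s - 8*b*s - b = -5*b^2 - 32*b*s^2 - b + s*(-20*b^2 - 12*b)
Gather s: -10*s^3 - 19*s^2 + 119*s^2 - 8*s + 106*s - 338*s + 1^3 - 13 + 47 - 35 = -10*s^3 + 100*s^2 - 240*s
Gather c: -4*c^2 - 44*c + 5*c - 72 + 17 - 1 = -4*c^2 - 39*c - 56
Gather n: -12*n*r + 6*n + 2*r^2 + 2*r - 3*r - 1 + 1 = n*(6 - 12*r) + 2*r^2 - r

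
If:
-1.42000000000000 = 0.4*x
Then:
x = -3.55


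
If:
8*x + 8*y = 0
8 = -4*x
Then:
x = -2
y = 2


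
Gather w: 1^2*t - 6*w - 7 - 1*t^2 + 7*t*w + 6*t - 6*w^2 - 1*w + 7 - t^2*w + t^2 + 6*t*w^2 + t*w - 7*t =w^2*(6*t - 6) + w*(-t^2 + 8*t - 7)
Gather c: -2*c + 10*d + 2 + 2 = -2*c + 10*d + 4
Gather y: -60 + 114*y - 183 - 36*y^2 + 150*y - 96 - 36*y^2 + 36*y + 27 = -72*y^2 + 300*y - 312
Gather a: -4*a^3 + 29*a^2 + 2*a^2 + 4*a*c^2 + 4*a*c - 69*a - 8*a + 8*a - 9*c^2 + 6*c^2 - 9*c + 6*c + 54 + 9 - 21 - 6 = -4*a^3 + 31*a^2 + a*(4*c^2 + 4*c - 69) - 3*c^2 - 3*c + 36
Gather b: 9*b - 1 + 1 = 9*b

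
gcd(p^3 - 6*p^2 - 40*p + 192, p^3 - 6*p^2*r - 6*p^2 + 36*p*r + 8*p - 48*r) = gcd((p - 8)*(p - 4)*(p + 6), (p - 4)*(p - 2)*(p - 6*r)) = p - 4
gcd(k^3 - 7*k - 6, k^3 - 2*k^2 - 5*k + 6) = k^2 - k - 6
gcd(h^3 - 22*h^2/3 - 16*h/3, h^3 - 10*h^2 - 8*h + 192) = h - 8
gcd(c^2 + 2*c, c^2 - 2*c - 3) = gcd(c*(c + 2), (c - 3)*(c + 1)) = 1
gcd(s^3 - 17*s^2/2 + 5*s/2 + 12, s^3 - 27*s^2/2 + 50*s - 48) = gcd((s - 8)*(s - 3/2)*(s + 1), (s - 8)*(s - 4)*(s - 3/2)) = s^2 - 19*s/2 + 12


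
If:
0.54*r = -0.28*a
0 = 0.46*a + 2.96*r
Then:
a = 0.00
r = 0.00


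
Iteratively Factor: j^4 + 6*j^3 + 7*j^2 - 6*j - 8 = (j - 1)*(j^3 + 7*j^2 + 14*j + 8) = (j - 1)*(j + 1)*(j^2 + 6*j + 8) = (j - 1)*(j + 1)*(j + 2)*(j + 4)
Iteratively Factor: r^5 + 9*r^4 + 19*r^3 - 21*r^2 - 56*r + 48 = (r + 4)*(r^4 + 5*r^3 - r^2 - 17*r + 12) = (r - 1)*(r + 4)*(r^3 + 6*r^2 + 5*r - 12) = (r - 1)*(r + 4)^2*(r^2 + 2*r - 3) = (r - 1)^2*(r + 4)^2*(r + 3)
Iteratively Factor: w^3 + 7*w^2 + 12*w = (w + 4)*(w^2 + 3*w) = (w + 3)*(w + 4)*(w)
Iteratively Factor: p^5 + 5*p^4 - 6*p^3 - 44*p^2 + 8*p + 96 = (p - 2)*(p^4 + 7*p^3 + 8*p^2 - 28*p - 48) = (p - 2)*(p + 2)*(p^3 + 5*p^2 - 2*p - 24) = (p - 2)*(p + 2)*(p + 4)*(p^2 + p - 6) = (p - 2)^2*(p + 2)*(p + 4)*(p + 3)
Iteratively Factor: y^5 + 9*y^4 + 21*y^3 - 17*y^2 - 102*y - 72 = (y + 4)*(y^4 + 5*y^3 + y^2 - 21*y - 18) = (y - 2)*(y + 4)*(y^3 + 7*y^2 + 15*y + 9) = (y - 2)*(y + 3)*(y + 4)*(y^2 + 4*y + 3) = (y - 2)*(y + 3)^2*(y + 4)*(y + 1)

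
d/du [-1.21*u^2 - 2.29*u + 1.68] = -2.42*u - 2.29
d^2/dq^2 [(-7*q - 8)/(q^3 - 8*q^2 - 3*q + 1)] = 2*(-(7*q + 8)*(-3*q^2 + 16*q + 3)^2 + (21*q^2 - 112*q + (3*q - 8)*(7*q + 8) - 21)*(q^3 - 8*q^2 - 3*q + 1))/(q^3 - 8*q^2 - 3*q + 1)^3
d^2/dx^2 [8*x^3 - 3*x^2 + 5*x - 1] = 48*x - 6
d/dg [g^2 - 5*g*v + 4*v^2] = 2*g - 5*v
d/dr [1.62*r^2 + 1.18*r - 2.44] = 3.24*r + 1.18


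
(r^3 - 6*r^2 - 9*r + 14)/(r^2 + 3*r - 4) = (r^2 - 5*r - 14)/(r + 4)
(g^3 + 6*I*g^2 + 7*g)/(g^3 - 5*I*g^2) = (g^2 + 6*I*g + 7)/(g*(g - 5*I))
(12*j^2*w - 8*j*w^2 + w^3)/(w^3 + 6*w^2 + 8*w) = (12*j^2 - 8*j*w + w^2)/(w^2 + 6*w + 8)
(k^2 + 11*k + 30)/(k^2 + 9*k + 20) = (k + 6)/(k + 4)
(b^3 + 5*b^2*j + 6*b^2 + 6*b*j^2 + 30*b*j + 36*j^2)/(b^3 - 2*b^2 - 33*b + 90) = (b^2 + 5*b*j + 6*j^2)/(b^2 - 8*b + 15)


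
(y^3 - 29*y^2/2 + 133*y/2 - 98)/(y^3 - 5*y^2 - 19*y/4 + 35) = 2*(y - 7)/(2*y + 5)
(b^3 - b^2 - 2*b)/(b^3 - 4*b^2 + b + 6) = b/(b - 3)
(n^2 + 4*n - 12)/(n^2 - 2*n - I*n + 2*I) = (n + 6)/(n - I)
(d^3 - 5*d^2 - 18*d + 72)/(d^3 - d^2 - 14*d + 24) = (d - 6)/(d - 2)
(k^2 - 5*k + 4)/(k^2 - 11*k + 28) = (k - 1)/(k - 7)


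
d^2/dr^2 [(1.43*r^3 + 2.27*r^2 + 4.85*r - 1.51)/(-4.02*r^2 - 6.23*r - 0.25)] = (2.8421709430404e-14*r^5 - 151.18399*r^3 + 146.737974*r^2 + 255.613326*r + 129.003858)/(64.964808*r^6 + 302.037876*r^5 + 480.203874*r^4 + 279.371267*r^3 + 29.863425*r^2 + 1.168125*r + 0.015625)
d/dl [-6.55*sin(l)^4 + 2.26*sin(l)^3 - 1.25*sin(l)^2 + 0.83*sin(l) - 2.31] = (-26.2*sin(l)^3 + 6.78*sin(l)^2 - 2.5*sin(l) + 0.83)*cos(l)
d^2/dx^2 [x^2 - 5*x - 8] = 2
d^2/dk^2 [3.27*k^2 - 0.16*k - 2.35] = 6.54000000000000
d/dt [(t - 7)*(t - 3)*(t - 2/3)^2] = 4*t^3 - 34*t^2 + 626*t/9 - 292/9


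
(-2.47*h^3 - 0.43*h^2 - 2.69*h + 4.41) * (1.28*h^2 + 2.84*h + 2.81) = -3.1616*h^5 - 7.5652*h^4 - 11.6051*h^3 - 3.2031*h^2 + 4.9655*h + 12.3921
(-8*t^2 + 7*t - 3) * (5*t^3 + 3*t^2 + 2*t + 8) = -40*t^5 + 11*t^4 - 10*t^3 - 59*t^2 + 50*t - 24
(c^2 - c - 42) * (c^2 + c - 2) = c^4 - 45*c^2 - 40*c + 84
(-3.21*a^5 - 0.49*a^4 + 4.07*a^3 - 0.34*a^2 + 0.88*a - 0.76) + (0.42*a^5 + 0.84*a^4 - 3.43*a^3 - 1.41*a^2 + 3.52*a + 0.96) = -2.79*a^5 + 0.35*a^4 + 0.64*a^3 - 1.75*a^2 + 4.4*a + 0.2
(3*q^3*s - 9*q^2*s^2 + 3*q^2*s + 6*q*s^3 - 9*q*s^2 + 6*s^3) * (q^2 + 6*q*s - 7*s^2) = 3*q^5*s + 9*q^4*s^2 + 3*q^4*s - 69*q^3*s^3 + 9*q^3*s^2 + 99*q^2*s^4 - 69*q^2*s^3 - 42*q*s^5 + 99*q*s^4 - 42*s^5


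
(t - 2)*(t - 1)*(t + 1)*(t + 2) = t^4 - 5*t^2 + 4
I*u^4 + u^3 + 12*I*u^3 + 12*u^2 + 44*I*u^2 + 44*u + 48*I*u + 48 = (u + 2)*(u + 4)*(u + 6)*(I*u + 1)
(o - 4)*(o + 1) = o^2 - 3*o - 4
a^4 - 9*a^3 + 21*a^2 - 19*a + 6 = (a - 6)*(a - 1)^3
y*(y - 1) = y^2 - y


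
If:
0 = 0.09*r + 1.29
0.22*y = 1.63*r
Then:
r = -14.33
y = -106.20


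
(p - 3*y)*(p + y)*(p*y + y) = p^3*y - 2*p^2*y^2 + p^2*y - 3*p*y^3 - 2*p*y^2 - 3*y^3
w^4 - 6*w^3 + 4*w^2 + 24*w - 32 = (w - 4)*(w - 2)^2*(w + 2)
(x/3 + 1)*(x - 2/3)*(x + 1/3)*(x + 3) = x^4/3 + 17*x^3/9 + 61*x^2/27 - 13*x/9 - 2/3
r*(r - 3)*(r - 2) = r^3 - 5*r^2 + 6*r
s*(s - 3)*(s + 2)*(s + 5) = s^4 + 4*s^3 - 11*s^2 - 30*s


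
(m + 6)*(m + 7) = m^2 + 13*m + 42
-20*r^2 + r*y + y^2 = (-4*r + y)*(5*r + y)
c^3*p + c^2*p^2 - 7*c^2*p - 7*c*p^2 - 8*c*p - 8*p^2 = (c - 8)*(c + p)*(c*p + p)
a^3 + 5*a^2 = a^2*(a + 5)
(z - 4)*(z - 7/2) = z^2 - 15*z/2 + 14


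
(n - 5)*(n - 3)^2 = n^3 - 11*n^2 + 39*n - 45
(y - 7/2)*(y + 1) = y^2 - 5*y/2 - 7/2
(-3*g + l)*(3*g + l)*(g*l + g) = -9*g^3*l - 9*g^3 + g*l^3 + g*l^2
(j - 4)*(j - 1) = j^2 - 5*j + 4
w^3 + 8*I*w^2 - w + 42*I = (w - 2*I)*(w + 3*I)*(w + 7*I)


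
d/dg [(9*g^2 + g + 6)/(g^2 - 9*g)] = 2*(-41*g^2 - 6*g + 27)/(g^2*(g^2 - 18*g + 81))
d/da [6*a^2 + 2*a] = 12*a + 2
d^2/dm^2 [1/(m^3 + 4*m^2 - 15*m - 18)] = 2*(-(3*m + 4)*(m^3 + 4*m^2 - 15*m - 18) + (3*m^2 + 8*m - 15)^2)/(m^3 + 4*m^2 - 15*m - 18)^3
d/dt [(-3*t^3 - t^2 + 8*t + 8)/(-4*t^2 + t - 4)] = (12*t^4 - 6*t^3 + 67*t^2 + 72*t - 40)/(16*t^4 - 8*t^3 + 33*t^2 - 8*t + 16)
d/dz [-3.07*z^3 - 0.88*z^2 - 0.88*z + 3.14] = -9.21*z^2 - 1.76*z - 0.88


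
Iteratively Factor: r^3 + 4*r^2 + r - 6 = (r + 2)*(r^2 + 2*r - 3) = (r - 1)*(r + 2)*(r + 3)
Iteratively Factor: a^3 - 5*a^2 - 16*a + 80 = (a - 4)*(a^2 - a - 20) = (a - 4)*(a + 4)*(a - 5)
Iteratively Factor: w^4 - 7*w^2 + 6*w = (w - 1)*(w^3 + w^2 - 6*w) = w*(w - 1)*(w^2 + w - 6) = w*(w - 1)*(w + 3)*(w - 2)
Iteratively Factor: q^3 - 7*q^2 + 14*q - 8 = (q - 1)*(q^2 - 6*q + 8) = (q - 4)*(q - 1)*(q - 2)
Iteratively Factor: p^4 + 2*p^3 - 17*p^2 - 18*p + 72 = (p - 3)*(p^3 + 5*p^2 - 2*p - 24) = (p - 3)*(p + 3)*(p^2 + 2*p - 8) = (p - 3)*(p + 3)*(p + 4)*(p - 2)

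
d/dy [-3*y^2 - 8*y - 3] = -6*y - 8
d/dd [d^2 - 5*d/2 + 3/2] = 2*d - 5/2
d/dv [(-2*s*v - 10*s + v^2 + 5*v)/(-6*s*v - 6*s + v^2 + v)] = ((-6*s + 2*v + 1)*(2*s*v + 10*s - v^2 - 5*v) + (2*s - 2*v - 5)*(6*s*v + 6*s - v^2 - v))/(6*s*v + 6*s - v^2 - v)^2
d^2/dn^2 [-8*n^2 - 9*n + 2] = -16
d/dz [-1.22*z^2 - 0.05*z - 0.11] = -2.44*z - 0.05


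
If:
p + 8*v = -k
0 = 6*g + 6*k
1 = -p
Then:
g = 8*v - 1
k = 1 - 8*v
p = -1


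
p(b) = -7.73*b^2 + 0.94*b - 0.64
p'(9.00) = -138.20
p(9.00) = -618.31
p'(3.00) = -45.44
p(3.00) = -67.39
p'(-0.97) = 15.94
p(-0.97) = -8.82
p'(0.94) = -13.59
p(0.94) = -6.59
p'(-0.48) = 8.36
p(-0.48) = -2.87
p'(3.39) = -51.47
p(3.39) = -86.29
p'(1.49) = -22.10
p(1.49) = -16.40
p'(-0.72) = 12.07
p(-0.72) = -5.32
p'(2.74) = -41.42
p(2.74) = -56.10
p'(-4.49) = 70.36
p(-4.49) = -160.70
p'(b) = 0.94 - 15.46*b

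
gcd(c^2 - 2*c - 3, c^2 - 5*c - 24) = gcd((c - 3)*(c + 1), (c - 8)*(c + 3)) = 1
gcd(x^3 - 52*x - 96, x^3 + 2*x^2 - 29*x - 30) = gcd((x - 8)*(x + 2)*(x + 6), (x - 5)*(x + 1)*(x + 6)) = x + 6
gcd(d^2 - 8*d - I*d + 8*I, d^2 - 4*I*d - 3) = d - I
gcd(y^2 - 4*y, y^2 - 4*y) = y^2 - 4*y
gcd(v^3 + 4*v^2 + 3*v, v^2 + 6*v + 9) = v + 3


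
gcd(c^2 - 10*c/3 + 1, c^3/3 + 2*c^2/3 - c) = 1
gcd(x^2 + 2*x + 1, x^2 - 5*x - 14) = 1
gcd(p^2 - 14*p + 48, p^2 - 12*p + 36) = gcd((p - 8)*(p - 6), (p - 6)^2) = p - 6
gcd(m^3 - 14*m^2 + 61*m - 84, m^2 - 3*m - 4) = m - 4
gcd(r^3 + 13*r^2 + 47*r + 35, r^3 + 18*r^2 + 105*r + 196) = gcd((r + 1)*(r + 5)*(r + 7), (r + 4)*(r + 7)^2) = r + 7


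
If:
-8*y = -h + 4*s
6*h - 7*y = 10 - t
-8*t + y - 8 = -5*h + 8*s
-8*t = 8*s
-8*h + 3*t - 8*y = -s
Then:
No Solution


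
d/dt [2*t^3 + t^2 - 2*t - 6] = 6*t^2 + 2*t - 2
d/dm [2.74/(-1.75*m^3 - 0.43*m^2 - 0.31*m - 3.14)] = (14.385*m^2 + 2.3564*m + 0.8494)/(1.75*m^3 + 0.43*m^2 + 0.31*m + 3.14)^2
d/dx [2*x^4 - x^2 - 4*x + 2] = 8*x^3 - 2*x - 4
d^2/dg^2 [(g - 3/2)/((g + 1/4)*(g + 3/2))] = 64*(16*g^3 - 72*g^2 - 144*g - 75)/(512*g^6 + 2688*g^5 + 5280*g^4 + 4760*g^3 + 1980*g^2 + 378*g + 27)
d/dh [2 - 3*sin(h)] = -3*cos(h)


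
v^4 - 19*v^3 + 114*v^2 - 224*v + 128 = (v - 8)^2*(v - 2)*(v - 1)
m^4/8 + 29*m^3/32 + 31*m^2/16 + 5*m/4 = m*(m/4 + 1)*(m/2 + 1)*(m + 5/4)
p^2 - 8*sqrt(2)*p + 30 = (p - 5*sqrt(2))*(p - 3*sqrt(2))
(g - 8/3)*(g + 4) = g^2 + 4*g/3 - 32/3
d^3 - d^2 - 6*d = d*(d - 3)*(d + 2)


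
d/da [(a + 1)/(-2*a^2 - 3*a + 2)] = (2*a^2 + 4*a + 5)/(4*a^4 + 12*a^3 + a^2 - 12*a + 4)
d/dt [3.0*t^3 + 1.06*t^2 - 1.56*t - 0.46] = 9.0*t^2 + 2.12*t - 1.56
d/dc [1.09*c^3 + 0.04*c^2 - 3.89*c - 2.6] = 3.27*c^2 + 0.08*c - 3.89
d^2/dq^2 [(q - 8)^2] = 2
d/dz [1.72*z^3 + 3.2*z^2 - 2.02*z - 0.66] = 5.16*z^2 + 6.4*z - 2.02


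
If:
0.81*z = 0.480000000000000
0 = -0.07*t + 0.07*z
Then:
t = 0.59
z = 0.59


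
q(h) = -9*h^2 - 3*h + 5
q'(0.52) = -12.36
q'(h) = -18*h - 3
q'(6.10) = -112.80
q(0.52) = 1.01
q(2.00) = -37.00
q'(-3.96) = 68.28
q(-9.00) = -697.00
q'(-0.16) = -0.12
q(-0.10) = 5.21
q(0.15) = 4.35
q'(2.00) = -39.00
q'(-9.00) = 159.00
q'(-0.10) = -1.20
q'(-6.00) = 105.00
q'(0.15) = -5.70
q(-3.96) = -124.25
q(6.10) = -348.19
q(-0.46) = 4.48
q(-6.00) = -301.00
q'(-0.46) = 5.28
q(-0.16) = 5.25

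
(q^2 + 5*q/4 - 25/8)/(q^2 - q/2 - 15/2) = (q - 5/4)/(q - 3)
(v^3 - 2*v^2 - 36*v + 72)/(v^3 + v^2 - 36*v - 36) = (v - 2)/(v + 1)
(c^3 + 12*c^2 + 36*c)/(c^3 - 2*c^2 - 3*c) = (c^2 + 12*c + 36)/(c^2 - 2*c - 3)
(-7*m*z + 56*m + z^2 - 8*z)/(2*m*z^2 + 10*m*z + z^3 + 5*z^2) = (-7*m*z + 56*m + z^2 - 8*z)/(z*(2*m*z + 10*m + z^2 + 5*z))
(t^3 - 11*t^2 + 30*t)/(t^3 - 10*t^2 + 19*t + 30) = t/(t + 1)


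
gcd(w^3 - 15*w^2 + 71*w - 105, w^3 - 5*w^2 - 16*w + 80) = w - 5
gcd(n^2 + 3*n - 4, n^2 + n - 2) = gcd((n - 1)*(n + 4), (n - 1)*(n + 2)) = n - 1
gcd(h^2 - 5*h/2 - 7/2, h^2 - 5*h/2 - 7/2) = h^2 - 5*h/2 - 7/2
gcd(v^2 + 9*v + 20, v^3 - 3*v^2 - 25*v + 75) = v + 5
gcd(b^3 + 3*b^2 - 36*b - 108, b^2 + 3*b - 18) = b + 6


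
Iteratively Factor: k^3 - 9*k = (k + 3)*(k^2 - 3*k) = k*(k + 3)*(k - 3)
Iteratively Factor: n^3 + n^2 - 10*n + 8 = (n + 4)*(n^2 - 3*n + 2) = (n - 1)*(n + 4)*(n - 2)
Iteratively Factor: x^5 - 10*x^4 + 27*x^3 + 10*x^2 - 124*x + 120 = (x - 2)*(x^4 - 8*x^3 + 11*x^2 + 32*x - 60) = (x - 5)*(x - 2)*(x^3 - 3*x^2 - 4*x + 12) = (x - 5)*(x - 2)^2*(x^2 - x - 6) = (x - 5)*(x - 2)^2*(x + 2)*(x - 3)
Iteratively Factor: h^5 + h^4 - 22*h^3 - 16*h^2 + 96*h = (h)*(h^4 + h^3 - 22*h^2 - 16*h + 96) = h*(h + 3)*(h^3 - 2*h^2 - 16*h + 32) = h*(h - 2)*(h + 3)*(h^2 - 16) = h*(h - 4)*(h - 2)*(h + 3)*(h + 4)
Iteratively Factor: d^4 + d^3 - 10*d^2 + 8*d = (d - 2)*(d^3 + 3*d^2 - 4*d) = (d - 2)*(d - 1)*(d^2 + 4*d) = (d - 2)*(d - 1)*(d + 4)*(d)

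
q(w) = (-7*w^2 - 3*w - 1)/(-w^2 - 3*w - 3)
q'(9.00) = 0.15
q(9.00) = 5.36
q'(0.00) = 0.67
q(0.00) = 0.33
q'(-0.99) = -15.64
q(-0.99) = 4.84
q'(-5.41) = 1.23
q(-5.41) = 11.82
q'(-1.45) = -25.00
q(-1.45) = 15.11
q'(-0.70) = -6.82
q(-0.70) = 1.68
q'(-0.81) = -9.71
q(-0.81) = 2.58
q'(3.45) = 0.56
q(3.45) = 3.75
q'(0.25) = 1.18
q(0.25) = 0.57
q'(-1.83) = -9.38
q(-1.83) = 22.07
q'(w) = (-14*w - 3)/(-w^2 - 3*w - 3) + (2*w + 3)*(-7*w^2 - 3*w - 1)/(-w^2 - 3*w - 3)^2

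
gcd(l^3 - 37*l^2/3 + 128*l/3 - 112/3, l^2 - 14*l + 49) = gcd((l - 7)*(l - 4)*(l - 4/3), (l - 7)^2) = l - 7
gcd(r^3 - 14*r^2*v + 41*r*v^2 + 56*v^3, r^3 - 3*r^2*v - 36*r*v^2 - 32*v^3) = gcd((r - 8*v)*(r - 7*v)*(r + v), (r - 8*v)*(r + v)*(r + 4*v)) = r^2 - 7*r*v - 8*v^2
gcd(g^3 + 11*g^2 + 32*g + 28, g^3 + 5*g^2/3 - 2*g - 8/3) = g + 2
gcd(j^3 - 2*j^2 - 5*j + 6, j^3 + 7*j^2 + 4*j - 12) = j^2 + j - 2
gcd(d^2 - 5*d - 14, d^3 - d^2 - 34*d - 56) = d^2 - 5*d - 14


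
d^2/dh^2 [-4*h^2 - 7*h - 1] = -8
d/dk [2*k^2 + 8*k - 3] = 4*k + 8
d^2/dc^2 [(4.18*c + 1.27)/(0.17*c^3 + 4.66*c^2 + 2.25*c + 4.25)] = (0.724812*c^5 + 20.308812*c^4 + 194.44222*c^3 + 132.146922*c^2 - 422.31915*c - 117.38845)/(0.004913*c^9 + 0.404022*c^8 + 11.270031*c^7 + 112.257871*c^6 + 169.363275*c^5 + 357.4014*c^4 + 287.97*c^3 + 317.060625*c^2 + 121.921875*c + 76.765625)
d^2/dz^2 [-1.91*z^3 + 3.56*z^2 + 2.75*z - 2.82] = 7.12 - 11.46*z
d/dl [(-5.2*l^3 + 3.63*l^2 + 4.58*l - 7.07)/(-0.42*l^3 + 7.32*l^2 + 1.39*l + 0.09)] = (-36.5394*l^4 - 10.6088*l^3 - 38.7921*l^2 + 104.1582*l + 10.2395)/(0.1764*l^6 - 6.1488*l^5 + 52.4148*l^4 + 20.274*l^3 + 3.2497*l^2 + 0.2502*l + 0.0081)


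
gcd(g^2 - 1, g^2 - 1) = g^2 - 1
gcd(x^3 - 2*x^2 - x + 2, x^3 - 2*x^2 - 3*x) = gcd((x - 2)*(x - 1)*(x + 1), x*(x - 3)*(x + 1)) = x + 1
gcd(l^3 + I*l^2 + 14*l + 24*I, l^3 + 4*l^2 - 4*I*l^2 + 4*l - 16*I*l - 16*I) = l - 4*I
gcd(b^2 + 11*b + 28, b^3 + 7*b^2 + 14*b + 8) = b + 4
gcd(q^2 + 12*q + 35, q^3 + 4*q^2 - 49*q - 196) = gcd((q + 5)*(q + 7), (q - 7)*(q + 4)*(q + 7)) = q + 7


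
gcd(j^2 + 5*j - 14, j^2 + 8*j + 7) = j + 7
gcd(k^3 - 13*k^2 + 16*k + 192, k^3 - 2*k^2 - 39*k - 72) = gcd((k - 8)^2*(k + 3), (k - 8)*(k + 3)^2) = k^2 - 5*k - 24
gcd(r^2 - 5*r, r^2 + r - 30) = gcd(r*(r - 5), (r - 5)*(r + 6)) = r - 5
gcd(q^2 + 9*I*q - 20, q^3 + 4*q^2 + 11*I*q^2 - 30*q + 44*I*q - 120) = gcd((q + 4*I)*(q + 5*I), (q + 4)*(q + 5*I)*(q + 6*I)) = q + 5*I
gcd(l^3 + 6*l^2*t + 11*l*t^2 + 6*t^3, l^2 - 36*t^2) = 1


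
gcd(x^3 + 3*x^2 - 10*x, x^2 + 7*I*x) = x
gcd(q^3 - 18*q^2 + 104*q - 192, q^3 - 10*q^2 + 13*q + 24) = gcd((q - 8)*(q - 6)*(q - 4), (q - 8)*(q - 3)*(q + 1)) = q - 8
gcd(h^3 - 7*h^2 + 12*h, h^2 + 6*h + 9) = 1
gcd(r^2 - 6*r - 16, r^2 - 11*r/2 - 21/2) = 1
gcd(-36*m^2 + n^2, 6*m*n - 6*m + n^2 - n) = 6*m + n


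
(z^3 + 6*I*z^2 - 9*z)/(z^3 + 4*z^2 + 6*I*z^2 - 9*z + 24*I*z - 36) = z/(z + 4)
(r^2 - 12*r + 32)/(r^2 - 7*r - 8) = (r - 4)/(r + 1)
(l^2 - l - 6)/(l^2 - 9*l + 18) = (l + 2)/(l - 6)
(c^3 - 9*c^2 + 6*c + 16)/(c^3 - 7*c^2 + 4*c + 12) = (c - 8)/(c - 6)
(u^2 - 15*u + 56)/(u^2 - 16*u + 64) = (u - 7)/(u - 8)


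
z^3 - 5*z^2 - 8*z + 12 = (z - 6)*(z - 1)*(z + 2)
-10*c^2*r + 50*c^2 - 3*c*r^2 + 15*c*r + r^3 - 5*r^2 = (-5*c + r)*(2*c + r)*(r - 5)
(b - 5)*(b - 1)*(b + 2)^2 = b^4 - 2*b^3 - 15*b^2 - 4*b + 20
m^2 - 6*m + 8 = (m - 4)*(m - 2)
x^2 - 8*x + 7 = (x - 7)*(x - 1)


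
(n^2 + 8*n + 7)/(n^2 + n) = (n + 7)/n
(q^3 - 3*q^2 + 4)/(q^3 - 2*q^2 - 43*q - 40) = (q^2 - 4*q + 4)/(q^2 - 3*q - 40)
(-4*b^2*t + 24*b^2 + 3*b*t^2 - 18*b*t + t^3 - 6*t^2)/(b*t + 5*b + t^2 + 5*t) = (-4*b^2*t + 24*b^2 + 3*b*t^2 - 18*b*t + t^3 - 6*t^2)/(b*t + 5*b + t^2 + 5*t)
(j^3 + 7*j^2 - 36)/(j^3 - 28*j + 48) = (j + 3)/(j - 4)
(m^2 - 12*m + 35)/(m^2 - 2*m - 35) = (m - 5)/(m + 5)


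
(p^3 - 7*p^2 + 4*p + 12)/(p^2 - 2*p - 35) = (-p^3 + 7*p^2 - 4*p - 12)/(-p^2 + 2*p + 35)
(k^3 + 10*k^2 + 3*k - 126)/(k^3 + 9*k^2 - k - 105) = (k + 6)/(k + 5)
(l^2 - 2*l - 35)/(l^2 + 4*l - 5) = (l - 7)/(l - 1)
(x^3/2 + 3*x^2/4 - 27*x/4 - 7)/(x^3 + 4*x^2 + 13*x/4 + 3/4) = (2*x^3 + 3*x^2 - 27*x - 28)/(4*x^3 + 16*x^2 + 13*x + 3)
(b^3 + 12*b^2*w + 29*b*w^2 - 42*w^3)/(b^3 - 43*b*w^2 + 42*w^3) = (-b - 6*w)/(-b + 6*w)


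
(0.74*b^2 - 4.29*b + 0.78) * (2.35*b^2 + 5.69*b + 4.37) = 1.739*b^4 - 5.8709*b^3 - 19.3433*b^2 - 14.3091*b + 3.4086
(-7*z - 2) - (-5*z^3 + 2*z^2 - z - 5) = 5*z^3 - 2*z^2 - 6*z + 3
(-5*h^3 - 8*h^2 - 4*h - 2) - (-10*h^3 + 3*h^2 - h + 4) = 5*h^3 - 11*h^2 - 3*h - 6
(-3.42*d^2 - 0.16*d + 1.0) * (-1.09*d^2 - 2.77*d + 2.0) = 3.7278*d^4 + 9.6478*d^3 - 7.4868*d^2 - 3.09*d + 2.0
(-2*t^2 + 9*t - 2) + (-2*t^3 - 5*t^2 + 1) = -2*t^3 - 7*t^2 + 9*t - 1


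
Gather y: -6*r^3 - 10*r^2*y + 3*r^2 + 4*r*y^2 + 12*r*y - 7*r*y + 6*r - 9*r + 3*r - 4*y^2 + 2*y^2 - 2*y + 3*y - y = -6*r^3 + 3*r^2 + y^2*(4*r - 2) + y*(-10*r^2 + 5*r)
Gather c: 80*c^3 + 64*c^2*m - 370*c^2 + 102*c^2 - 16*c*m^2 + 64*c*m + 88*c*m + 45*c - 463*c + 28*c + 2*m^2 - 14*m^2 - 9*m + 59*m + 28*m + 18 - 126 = 80*c^3 + c^2*(64*m - 268) + c*(-16*m^2 + 152*m - 390) - 12*m^2 + 78*m - 108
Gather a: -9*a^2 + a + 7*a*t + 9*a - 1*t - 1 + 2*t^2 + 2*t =-9*a^2 + a*(7*t + 10) + 2*t^2 + t - 1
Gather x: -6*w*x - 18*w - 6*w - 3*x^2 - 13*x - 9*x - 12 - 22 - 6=-24*w - 3*x^2 + x*(-6*w - 22) - 40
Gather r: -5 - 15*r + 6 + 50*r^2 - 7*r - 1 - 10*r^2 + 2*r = 40*r^2 - 20*r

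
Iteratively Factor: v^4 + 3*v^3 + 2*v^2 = (v)*(v^3 + 3*v^2 + 2*v) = v*(v + 1)*(v^2 + 2*v) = v*(v + 1)*(v + 2)*(v)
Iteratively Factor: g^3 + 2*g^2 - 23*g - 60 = (g - 5)*(g^2 + 7*g + 12) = (g - 5)*(g + 4)*(g + 3)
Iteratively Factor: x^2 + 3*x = (x)*(x + 3)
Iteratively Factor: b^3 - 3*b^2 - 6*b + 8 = (b + 2)*(b^2 - 5*b + 4) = (b - 1)*(b + 2)*(b - 4)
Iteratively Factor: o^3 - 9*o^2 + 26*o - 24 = (o - 2)*(o^2 - 7*o + 12) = (o - 3)*(o - 2)*(o - 4)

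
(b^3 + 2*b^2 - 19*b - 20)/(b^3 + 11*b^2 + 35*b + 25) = (b - 4)/(b + 5)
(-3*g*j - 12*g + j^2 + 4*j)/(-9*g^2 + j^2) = (j + 4)/(3*g + j)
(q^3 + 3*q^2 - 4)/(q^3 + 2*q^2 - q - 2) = (q + 2)/(q + 1)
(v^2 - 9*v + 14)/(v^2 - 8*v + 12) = (v - 7)/(v - 6)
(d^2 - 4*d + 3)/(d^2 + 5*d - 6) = (d - 3)/(d + 6)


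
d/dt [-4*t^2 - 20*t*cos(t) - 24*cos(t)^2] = 20*t*sin(t) - 8*t + 24*sin(2*t) - 20*cos(t)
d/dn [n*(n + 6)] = 2*n + 6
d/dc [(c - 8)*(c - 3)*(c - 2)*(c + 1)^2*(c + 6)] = 6*c^5 - 25*c^4 - 180*c^3 + 471*c^2 + 272*c - 348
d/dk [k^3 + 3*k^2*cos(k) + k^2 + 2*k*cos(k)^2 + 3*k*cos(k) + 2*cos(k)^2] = -3*k^2*sin(k) + 3*k^2 - 3*k*sin(k) - 2*k*sin(2*k) + 6*k*cos(k) + 2*k - 2*sin(2*k) + 3*cos(k) + cos(2*k) + 1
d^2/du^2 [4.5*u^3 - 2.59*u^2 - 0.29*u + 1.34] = 27.0*u - 5.18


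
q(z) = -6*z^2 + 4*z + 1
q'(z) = 4 - 12*z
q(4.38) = -96.59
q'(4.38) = -48.56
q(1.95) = -14.02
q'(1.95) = -19.40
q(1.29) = -3.82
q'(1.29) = -11.48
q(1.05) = -1.42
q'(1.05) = -8.60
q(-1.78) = -25.13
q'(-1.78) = 25.36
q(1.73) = -10.04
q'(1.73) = -16.76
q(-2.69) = -53.18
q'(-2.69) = 36.28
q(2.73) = -32.80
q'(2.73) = -28.76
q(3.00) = -41.00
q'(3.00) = -32.00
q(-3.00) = -65.00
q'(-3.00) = 40.00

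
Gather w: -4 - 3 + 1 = -6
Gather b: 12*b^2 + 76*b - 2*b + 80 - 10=12*b^2 + 74*b + 70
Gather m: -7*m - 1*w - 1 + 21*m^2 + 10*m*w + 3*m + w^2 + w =21*m^2 + m*(10*w - 4) + w^2 - 1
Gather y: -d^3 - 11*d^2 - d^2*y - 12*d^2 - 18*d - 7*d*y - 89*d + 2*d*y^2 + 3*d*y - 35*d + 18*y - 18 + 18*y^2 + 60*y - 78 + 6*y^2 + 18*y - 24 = -d^3 - 23*d^2 - 142*d + y^2*(2*d + 24) + y*(-d^2 - 4*d + 96) - 120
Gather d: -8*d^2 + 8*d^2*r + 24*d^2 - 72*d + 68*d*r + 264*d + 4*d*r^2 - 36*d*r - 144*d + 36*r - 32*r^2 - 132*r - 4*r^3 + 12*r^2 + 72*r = d^2*(8*r + 16) + d*(4*r^2 + 32*r + 48) - 4*r^3 - 20*r^2 - 24*r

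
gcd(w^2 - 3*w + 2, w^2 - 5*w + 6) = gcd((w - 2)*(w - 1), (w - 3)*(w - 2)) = w - 2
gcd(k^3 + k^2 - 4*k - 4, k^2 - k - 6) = k + 2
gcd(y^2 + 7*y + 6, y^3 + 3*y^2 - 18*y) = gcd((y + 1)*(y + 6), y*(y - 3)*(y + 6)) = y + 6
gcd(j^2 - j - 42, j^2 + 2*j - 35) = 1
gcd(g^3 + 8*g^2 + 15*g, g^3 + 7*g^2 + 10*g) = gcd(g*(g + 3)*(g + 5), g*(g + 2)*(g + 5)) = g^2 + 5*g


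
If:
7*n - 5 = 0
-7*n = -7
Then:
No Solution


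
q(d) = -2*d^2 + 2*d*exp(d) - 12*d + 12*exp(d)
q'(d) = 2*d*exp(d) - 4*d + 14*exp(d) - 12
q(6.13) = 10997.21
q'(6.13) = 12028.27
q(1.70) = 58.12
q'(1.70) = 76.45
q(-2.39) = 17.92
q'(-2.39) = -1.60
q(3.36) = 476.03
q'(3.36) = 571.07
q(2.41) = 146.74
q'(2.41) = 187.90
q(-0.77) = 12.90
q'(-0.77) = -3.15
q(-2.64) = 18.22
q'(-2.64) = -0.82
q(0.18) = 12.57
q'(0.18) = 4.47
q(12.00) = 5858740.49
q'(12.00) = 6184622.07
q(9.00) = 242822.52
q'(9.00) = 259250.69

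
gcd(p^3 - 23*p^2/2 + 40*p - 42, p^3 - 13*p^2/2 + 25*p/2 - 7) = p^2 - 11*p/2 + 7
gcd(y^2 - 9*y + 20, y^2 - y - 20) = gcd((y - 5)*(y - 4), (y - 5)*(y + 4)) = y - 5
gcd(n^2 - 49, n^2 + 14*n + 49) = n + 7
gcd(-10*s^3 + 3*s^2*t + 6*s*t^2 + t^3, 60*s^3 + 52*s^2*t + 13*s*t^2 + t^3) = 10*s^2 + 7*s*t + t^2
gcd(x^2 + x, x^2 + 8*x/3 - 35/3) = 1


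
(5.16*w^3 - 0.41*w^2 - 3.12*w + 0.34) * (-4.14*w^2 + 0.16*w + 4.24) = -21.3624*w^5 + 2.523*w^4 + 34.7296*w^3 - 3.6452*w^2 - 13.1744*w + 1.4416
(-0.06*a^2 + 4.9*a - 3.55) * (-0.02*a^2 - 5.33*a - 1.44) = 0.0012*a^4 + 0.2218*a^3 - 25.9596*a^2 + 11.8655*a + 5.112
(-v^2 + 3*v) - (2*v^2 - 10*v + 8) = -3*v^2 + 13*v - 8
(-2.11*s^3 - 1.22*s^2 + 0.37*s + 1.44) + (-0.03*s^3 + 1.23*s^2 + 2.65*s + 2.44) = -2.14*s^3 + 0.01*s^2 + 3.02*s + 3.88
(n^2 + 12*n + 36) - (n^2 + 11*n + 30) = n + 6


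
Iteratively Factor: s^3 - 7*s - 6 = (s + 1)*(s^2 - s - 6) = (s - 3)*(s + 1)*(s + 2)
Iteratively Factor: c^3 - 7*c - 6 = (c + 2)*(c^2 - 2*c - 3) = (c - 3)*(c + 2)*(c + 1)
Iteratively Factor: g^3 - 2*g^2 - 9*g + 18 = (g - 3)*(g^2 + g - 6) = (g - 3)*(g - 2)*(g + 3)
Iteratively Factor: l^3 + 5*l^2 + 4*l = (l + 4)*(l^2 + l) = l*(l + 4)*(l + 1)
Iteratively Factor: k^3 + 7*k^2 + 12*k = (k)*(k^2 + 7*k + 12) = k*(k + 3)*(k + 4)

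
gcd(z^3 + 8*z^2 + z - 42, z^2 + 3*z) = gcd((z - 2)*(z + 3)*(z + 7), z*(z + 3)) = z + 3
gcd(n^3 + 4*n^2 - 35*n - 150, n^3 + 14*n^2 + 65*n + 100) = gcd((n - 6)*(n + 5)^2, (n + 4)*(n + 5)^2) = n^2 + 10*n + 25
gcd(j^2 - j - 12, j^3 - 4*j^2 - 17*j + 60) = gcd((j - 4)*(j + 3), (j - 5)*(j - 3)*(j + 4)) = 1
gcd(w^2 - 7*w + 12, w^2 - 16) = w - 4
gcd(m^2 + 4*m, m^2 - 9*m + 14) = 1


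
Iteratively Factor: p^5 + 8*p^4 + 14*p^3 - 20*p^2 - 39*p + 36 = (p + 3)*(p^4 + 5*p^3 - p^2 - 17*p + 12) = (p + 3)^2*(p^3 + 2*p^2 - 7*p + 4) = (p - 1)*(p + 3)^2*(p^2 + 3*p - 4) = (p - 1)*(p + 3)^2*(p + 4)*(p - 1)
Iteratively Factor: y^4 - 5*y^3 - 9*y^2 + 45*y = (y + 3)*(y^3 - 8*y^2 + 15*y) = y*(y + 3)*(y^2 - 8*y + 15) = y*(y - 5)*(y + 3)*(y - 3)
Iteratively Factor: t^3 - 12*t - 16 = (t - 4)*(t^2 + 4*t + 4) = (t - 4)*(t + 2)*(t + 2)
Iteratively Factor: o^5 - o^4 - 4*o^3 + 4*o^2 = (o - 2)*(o^4 + o^3 - 2*o^2) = o*(o - 2)*(o^3 + o^2 - 2*o) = o*(o - 2)*(o + 2)*(o^2 - o) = o*(o - 2)*(o - 1)*(o + 2)*(o)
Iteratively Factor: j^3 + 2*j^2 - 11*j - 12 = (j + 4)*(j^2 - 2*j - 3) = (j - 3)*(j + 4)*(j + 1)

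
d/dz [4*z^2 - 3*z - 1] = 8*z - 3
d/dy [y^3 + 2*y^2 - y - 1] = 3*y^2 + 4*y - 1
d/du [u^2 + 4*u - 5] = 2*u + 4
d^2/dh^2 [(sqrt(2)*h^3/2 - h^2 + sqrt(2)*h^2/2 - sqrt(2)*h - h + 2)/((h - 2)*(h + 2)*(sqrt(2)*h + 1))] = 2*(-3*h^3 + sqrt(2)*h^3 + 12*h^2 - 18*h - 3*sqrt(2)*h + 3*sqrt(2) + 11)/(2*sqrt(2)*h^6 - 12*sqrt(2)*h^5 + 6*h^5 - 36*h^4 + 27*sqrt(2)*h^4 - 34*sqrt(2)*h^3 + 73*h^3 - 54*h^2 + 36*sqrt(2)*h^2 - 24*sqrt(2)*h + 12*h - 8)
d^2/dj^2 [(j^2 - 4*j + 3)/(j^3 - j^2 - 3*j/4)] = 8*(16*j^6 - 192*j^5 + 516*j^4 - 508*j^3 + 36*j^2 + 108*j + 27)/(j^3*(64*j^6 - 192*j^5 + 48*j^4 + 224*j^3 - 36*j^2 - 108*j - 27))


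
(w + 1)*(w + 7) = w^2 + 8*w + 7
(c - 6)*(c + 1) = c^2 - 5*c - 6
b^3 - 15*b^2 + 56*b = b*(b - 8)*(b - 7)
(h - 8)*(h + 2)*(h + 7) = h^3 + h^2 - 58*h - 112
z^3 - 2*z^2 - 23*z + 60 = (z - 4)*(z - 3)*(z + 5)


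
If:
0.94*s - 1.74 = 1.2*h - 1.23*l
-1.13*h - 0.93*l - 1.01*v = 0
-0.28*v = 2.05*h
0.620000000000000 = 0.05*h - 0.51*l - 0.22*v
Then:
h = -0.35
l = -2.35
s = 4.48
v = 2.56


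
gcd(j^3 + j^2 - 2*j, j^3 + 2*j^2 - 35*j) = j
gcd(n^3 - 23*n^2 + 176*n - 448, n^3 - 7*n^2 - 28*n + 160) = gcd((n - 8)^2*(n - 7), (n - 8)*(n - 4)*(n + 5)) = n - 8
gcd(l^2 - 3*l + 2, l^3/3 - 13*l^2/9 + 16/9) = 1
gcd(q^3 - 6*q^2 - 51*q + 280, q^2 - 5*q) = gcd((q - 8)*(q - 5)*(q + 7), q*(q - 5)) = q - 5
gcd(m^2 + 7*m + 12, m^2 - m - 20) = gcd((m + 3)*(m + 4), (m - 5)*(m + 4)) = m + 4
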